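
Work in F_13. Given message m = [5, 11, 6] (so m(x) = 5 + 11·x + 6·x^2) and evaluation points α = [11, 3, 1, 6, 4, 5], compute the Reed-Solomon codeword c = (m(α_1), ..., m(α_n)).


c = [7, 1, 9, 1, 2, 2]

Message polynomial: m(x) = 5 + 11·x + 6·x^2 (mod 13).
For each evaluation point α_i, compute m(α_i) mod 13:
  α_1 = 11: Horner steps 6 → 12 → 7, so m(11) = 7.
  α_2 = 3: Horner steps 6 → 3 → 1, so m(3) = 1.
  α_3 = 1: Horner steps 6 → 4 → 9, so m(1) = 9.
  α_4 = 6: Horner steps 6 → 8 → 1, so m(6) = 1.
  α_5 = 4: Horner steps 6 → 9 → 2, so m(4) = 2.
  α_6 = 5: Horner steps 6 → 2 → 2, so m(5) = 2.
Codeword c = [7, 1, 9, 1, 2, 2] ∈ F_13^6.


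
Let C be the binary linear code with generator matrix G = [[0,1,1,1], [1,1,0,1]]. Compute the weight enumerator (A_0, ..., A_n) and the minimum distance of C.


Weight distribution: A_0 = 1, A_2 = 1, A_3 = 2. Minimum distance d = 2.

Enumerate all 2^2 = 4 messages m ∈ F_2^2.
For each, compute codeword c = mG in F_2^4, then tally its weight.
  m = 00 → c = 0000, weight = 0.
  m = 10 → c = 0111, weight = 3.
  m = 01 → c = 1101, weight = 3.
  m = 11 → c = 1010, weight = 2.
Tally weights:
  weight 0: 1 codewords.
  weight 2: 1 codewords.
  weight 3: 2 codewords.
Minimum distance d = smallest w > 0 with A_w > 0 = 2.
Sanity: Σ A_w = 4 = 2^2 = 4 ✓.


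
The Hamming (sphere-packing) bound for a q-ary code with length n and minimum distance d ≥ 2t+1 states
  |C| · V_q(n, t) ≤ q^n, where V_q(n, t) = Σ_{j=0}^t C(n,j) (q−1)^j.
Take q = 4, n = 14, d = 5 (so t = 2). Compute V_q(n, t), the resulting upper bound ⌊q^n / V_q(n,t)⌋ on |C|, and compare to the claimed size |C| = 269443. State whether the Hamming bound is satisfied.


V_q(n, t) = 862, q^n = 268435456, Hamming bound = 311410, |C| = 269443 ≤ bound (satisfied).

Step 1: Compute V_q(n, t) = Σ_{j=0}^2 C(n, j) (q−1)^j.
  j = 0: C(14,0)·(3)^0 = 1·1 = 1.
  j = 1: C(14,1)·(3)^1 = 14·3 = 42.
  j = 2: C(14,2)·(3)^2 = 91·9 = 819.
  V_q(n, t) = 1 + 42 + 819 = 862.
Step 2: q^n = 4^14 = 268435456.
Step 3: Hamming bound ⌊q^n / V_q(n,t)⌋ = ⌊268435456/862⌋ = 311410.
Step 4: Compare |C| = 269443 to 311410: satisfied.
The claimed |C| lies below the Hamming bound.


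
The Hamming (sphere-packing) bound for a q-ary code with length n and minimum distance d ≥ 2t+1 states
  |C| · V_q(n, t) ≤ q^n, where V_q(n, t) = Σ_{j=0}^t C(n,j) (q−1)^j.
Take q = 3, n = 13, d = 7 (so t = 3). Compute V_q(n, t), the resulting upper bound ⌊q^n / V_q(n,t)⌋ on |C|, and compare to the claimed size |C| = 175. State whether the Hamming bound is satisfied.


V_q(n, t) = 2627, q^n = 1594323, Hamming bound = 606, |C| = 175 ≤ bound (satisfied).

Step 1: Compute V_q(n, t) = Σ_{j=0}^3 C(n, j) (q−1)^j.
  j = 0: C(13,0)·(2)^0 = 1·1 = 1.
  j = 1: C(13,1)·(2)^1 = 13·2 = 26.
  j = 2: C(13,2)·(2)^2 = 78·4 = 312.
  j = 3: C(13,3)·(2)^3 = 286·8 = 2288.
  V_q(n, t) = 1 + 26 + 312 + 2288 = 2627.
Step 2: q^n = 3^13 = 1594323.
Step 3: Hamming bound ⌊q^n / V_q(n,t)⌋ = ⌊1594323/2627⌋ = 606.
Step 4: Compare |C| = 175 to 606: satisfied.
The claimed |C| lies below the Hamming bound.


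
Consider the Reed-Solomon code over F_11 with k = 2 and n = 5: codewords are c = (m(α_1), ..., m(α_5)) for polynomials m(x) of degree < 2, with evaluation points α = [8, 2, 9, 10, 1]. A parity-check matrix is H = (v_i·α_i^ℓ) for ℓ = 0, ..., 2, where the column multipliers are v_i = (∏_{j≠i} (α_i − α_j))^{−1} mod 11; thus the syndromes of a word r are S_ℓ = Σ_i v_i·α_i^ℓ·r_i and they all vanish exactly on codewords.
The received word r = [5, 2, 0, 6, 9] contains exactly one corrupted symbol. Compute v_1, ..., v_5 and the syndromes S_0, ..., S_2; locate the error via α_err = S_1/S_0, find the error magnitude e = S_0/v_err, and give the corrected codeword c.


S = (10, 10, 10), error at position 5, error magnitude e = 2, c = [5, 2, 0, 6, 7].

Step 1: column multipliers v_i = (∏_{j≠i}(α_i − α_j))^{−1} mod 11.
  i = 1 (α = 8): (8−2)(8−9)(8−10)(8−1) = 6·(−1)·(−2)·7 = 84 ≡ 7, so v_1 = 7^{−1} = 8 (mod 11).
  i = 2 (α = 2): (2−8)(2−9)(2−10)(2−1) = (−6)·(−7)·(−8)·1 = −336 ≡ 5, so v_2 = 5^{−1} = 9 (mod 11).
  i = 3 (α = 9): (9−8)(9−2)(9−10)(9−1) = 1·7·(−1)·8 = −56 ≡ 10, so v_3 = 10^{−1} = 10 (mod 11).
  i = 4 (α = 10): (10−8)(10−2)(10−9)(10−1) = 2·8·1·9 = 144 ≡ 1, so v_4 = 1^{−1} = 1 (mod 11).
  i = 5 (α = 1): (1−8)(1−2)(1−9)(1−10) = (−7)·(−1)·(−8)·(−9) = 504 ≡ 9, so v_5 = 9^{−1} = 5 (mod 11).
  v = [8, 9, 10, 1, 5].
Step 2: syndromes of r = [5, 2, 0, 6, 9] (all sums mod 11).
  S_0 = Σ v_i r_i = 8·5 + 9·2 + 10·0 + 1·6 + 5·9 = 109 ≡ 10.
  S_1 = Σ v_i α_i r_i = 8·8·5 + 9·2·2 + 10·9·0 + 1·10·6 + 5·1·9 = 461 ≡ 10.
  α_i^2 mod 11 = [9, 4, 4, 1, 1].
  S_2 = Σ v_i α_i^2 r_i = 8·9·5 + 9·4·2 + 10·4·0 + 1·1·6 + 5·1·9 = 483 ≡ 10.
  S = (10, 10, 10) ≠ 0, so r is not a codeword (an error is present).
Step 3: locate the error. For a single error e at position i, S_ℓ = v_i·e·α_i^ℓ, so α_err = S_1/S_0.
  S_0^{−1} = 10^{−1} = 10 (mod 11), so α_err = 10·10 = 100 ≡ 1 = α_5. Error position i = 5.
  Consistency check: S_2/S_1 = 10·10 = 100 ≡ 1 = α_err ✓ (single-error assumption holds).
Step 4: error magnitude e = S_0/v_5 = S_0·∏_{j≠5}(α_5 − α_j) = 10·9 = 90 ≡ 2 (mod 11).
Step 5: correct position 5: c_5 = r_5 − e = 9 − 2 ≡ 7 (mod 11). Hence c = [5, 2, 0, 6, 7].
  Check: interpolating c through the α_i gives m(x) = 1 + 6·x (degree < 2) with m(α_i) = c_i for every i, so c is indeed a codeword.


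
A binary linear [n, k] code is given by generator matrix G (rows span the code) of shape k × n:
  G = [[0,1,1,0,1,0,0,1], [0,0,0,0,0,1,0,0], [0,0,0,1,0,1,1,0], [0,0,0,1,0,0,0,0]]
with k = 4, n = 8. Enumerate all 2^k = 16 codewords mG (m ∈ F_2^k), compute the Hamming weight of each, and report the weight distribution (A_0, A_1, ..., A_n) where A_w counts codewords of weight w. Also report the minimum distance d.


Weight distribution: A_0 = 1, A_1 = 3, A_2 = 3, A_3 = 1, A_4 = 1, A_5 = 3, A_6 = 3, A_7 = 1. Minimum distance d = 1.

Enumerate all 2^4 = 16 messages m ∈ F_2^4.
For each, compute codeword c = mG in F_2^8, then tally its weight.
  m = 0000 → c = 00000000, weight = 0.
  m = 1000 → c = 01101001, weight = 4.
  m = 0100 → c = 00000100, weight = 1.
  m = 1100 → c = 01101101, weight = 5.
  m = 0010 → c = 00010110, weight = 3.
  m = 1010 → c = 01111111, weight = 7.
  m = 0110 → c = 00010010, weight = 2.
  m = 1110 → c = 01111011, weight = 6.
  m = 0001 → c = 00010000, weight = 1.
  m = 1001 → c = 01111001, weight = 5.
  m = 0101 → c = 00010100, weight = 2.
  m = 1101 → c = 01111101, weight = 6.
  m = 0011 → c = 00000110, weight = 2.
  m = 1011 → c = 01101111, weight = 6.
  m = 0111 → c = 00000010, weight = 1.
  m = 1111 → c = 01101011, weight = 5.
Tally weights:
  weight 0: 1 codewords.
  weight 1: 3 codewords.
  weight 2: 3 codewords.
  weight 3: 1 codewords.
  weight 4: 1 codewords.
  weight 5: 3 codewords.
  weight 6: 3 codewords.
  weight 7: 1 codewords.
Minimum distance d = smallest w > 0 with A_w > 0 = 1.
Sanity: Σ A_w = 16 = 2^4 = 16 ✓.


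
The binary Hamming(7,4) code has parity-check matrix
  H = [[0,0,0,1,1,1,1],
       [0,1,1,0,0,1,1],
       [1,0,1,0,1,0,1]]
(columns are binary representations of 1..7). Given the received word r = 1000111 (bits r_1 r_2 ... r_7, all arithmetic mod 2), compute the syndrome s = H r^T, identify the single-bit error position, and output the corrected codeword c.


s = (1, 0, 1)^T, error position = 5, corrected codeword c = 1000011

Compute s = H r^T mod 2 one row at a time:
  s_1 = 0 + 1 + 1 + 1 = 3 ≡ 1 (mod 2).
  s_2 = 0 + 0 + 1 + 1 = 2 ≡ 0 (mod 2).
  s_3 = 1 + 0 + 1 + 1 = 3 ≡ 1 (mod 2).
s = (1, 0, 1)^T — this equals column 5 of H (binary 101), so error is at position 5.
Correct: flip bit 5 of r = 1000111 to get c = 1000011.


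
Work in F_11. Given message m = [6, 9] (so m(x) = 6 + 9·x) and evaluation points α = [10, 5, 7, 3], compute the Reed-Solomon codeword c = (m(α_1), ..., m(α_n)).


c = [8, 7, 3, 0]

Message polynomial: m(x) = 6 + 9·x (mod 11).
For each evaluation point α_i, compute m(α_i) mod 11:
  α_1 = 10: Horner steps 9 → 8, so m(10) = 8.
  α_2 = 5: Horner steps 9 → 7, so m(5) = 7.
  α_3 = 7: Horner steps 9 → 3, so m(7) = 3.
  α_4 = 3: Horner steps 9 → 0, so m(3) = 0.
Codeword c = [8, 7, 3, 0] ∈ F_11^4.


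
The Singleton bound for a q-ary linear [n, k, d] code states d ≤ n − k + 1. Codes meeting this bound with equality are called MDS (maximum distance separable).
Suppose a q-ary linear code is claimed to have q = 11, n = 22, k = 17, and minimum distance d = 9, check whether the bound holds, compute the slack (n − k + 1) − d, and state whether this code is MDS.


Singleton RHS = n − k + 1 = 6, slack = -3, bound violated (no such code; not MDS).

Singleton bound: d ≤ n − k + 1.
Here n = 22, k = 17, so n − k + 1 = 6.
Given d = 9, check d ≤ 6: NO.
Slack = (n − k + 1) − d = -3.
The slack is negative: d = 9 exceeds n − k + 1 = 6 by 3, so the Singleton bound is violated and no linear [22, 17, 9]_11 code can exist. In particular it is not MDS (MDS requires d = n − k + 1 exactly).
Description: the claimed parameters are [22, 17, 9]_11; such a code would be impossible (violates the Singleton bound).


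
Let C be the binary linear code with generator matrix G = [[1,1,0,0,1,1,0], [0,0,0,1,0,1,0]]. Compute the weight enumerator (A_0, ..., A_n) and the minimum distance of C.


Weight distribution: A_0 = 1, A_2 = 1, A_4 = 2. Minimum distance d = 2.

Enumerate all 2^2 = 4 messages m ∈ F_2^2.
For each, compute codeword c = mG in F_2^7, then tally its weight.
  m = 00 → c = 0000000, weight = 0.
  m = 10 → c = 1100110, weight = 4.
  m = 01 → c = 0001010, weight = 2.
  m = 11 → c = 1101100, weight = 4.
Tally weights:
  weight 0: 1 codewords.
  weight 2: 1 codewords.
  weight 4: 2 codewords.
Minimum distance d = smallest w > 0 with A_w > 0 = 2.
Sanity: Σ A_w = 4 = 2^2 = 4 ✓.


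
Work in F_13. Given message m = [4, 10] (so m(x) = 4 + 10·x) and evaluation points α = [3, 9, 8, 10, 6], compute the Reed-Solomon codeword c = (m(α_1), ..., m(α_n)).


c = [8, 3, 6, 0, 12]

Message polynomial: m(x) = 4 + 10·x (mod 13).
For each evaluation point α_i, compute m(α_i) mod 13:
  α_1 = 3: Horner steps 10 → 8, so m(3) = 8.
  α_2 = 9: Horner steps 10 → 3, so m(9) = 3.
  α_3 = 8: Horner steps 10 → 6, so m(8) = 6.
  α_4 = 10: Horner steps 10 → 0, so m(10) = 0.
  α_5 = 6: Horner steps 10 → 12, so m(6) = 12.
Codeword c = [8, 3, 6, 0, 12] ∈ F_13^5.


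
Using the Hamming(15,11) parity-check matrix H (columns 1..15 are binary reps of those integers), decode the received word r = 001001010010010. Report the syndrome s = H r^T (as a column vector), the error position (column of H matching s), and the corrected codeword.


s = (1, 0, 0, 0)^T, error position = 8, corrected codeword c = 001001000010010

Compute s = H r^T mod 2 one row at a time:
  s_1 = 1 + 0 + 0 + 1 + 0 + 0 + 1 + 0 = 3 ≡ 1 (mod 2).
  s_2 = 0 + 0 + 1 + 0 + 0 + 0 + 1 + 0 = 2 ≡ 0 (mod 2).
  s_3 = 0 + 1 + 1 + 0 + 0 + 1 + 1 + 0 = 4 ≡ 0 (mod 2).
  s_4 = 0 + 1 + 0 + 0 + 0 + 1 + 0 + 0 = 2 ≡ 0 (mod 2).
s = (1, 0, 0, 0)^T — this equals column 8 of H (binary 1000), so error is at position 8.
Correct: flip bit 8 of r = 001001010010010 to get c = 001001000010010.


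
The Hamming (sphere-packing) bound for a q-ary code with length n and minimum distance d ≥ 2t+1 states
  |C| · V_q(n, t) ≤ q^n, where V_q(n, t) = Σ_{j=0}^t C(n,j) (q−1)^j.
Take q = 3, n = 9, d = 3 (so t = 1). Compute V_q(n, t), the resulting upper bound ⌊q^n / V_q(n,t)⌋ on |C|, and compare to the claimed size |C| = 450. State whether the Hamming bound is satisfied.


V_q(n, t) = 19, q^n = 19683, Hamming bound = 1035, |C| = 450 ≤ bound (satisfied).

Step 1: Compute V_q(n, t) = Σ_{j=0}^1 C(n, j) (q−1)^j.
  j = 0: C(9,0)·(2)^0 = 1·1 = 1.
  j = 1: C(9,1)·(2)^1 = 9·2 = 18.
  V_q(n, t) = 1 + 18 = 19.
Step 2: q^n = 3^9 = 19683.
Step 3: Hamming bound ⌊q^n / V_q(n,t)⌋ = ⌊19683/19⌋ = 1035.
Step 4: Compare |C| = 450 to 1035: satisfied.
The claimed |C| lies below the Hamming bound.


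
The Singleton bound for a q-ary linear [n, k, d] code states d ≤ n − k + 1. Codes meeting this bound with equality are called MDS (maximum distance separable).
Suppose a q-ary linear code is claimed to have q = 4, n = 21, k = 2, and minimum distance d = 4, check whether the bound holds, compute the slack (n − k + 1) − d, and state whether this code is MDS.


Singleton RHS = n − k + 1 = 20, slack = 16, bound satisfied, not MDS.

Singleton bound: d ≤ n − k + 1.
Here n = 21, k = 2, so n − k + 1 = 20.
Given d = 4, check d ≤ 20: YES.
Slack = (n − k + 1) − d = 16.
The code is NOT MDS (slack = 16 > 0).
Description: the claimed parameters are [21, 2, 4]_4; such a code would be non-MDS.


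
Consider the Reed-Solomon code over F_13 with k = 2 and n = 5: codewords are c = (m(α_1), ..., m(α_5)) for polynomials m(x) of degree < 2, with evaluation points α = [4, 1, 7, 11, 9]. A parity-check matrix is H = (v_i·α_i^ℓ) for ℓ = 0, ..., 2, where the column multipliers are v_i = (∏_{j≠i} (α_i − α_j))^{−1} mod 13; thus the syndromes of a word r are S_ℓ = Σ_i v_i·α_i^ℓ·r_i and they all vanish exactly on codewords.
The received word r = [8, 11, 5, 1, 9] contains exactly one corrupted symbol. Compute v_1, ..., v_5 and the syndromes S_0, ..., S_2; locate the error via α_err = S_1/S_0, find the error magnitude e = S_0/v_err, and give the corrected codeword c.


S = (5, 6, 2), error at position 5, error magnitude e = 6, c = [8, 11, 5, 1, 3].

Step 1: column multipliers v_i = (∏_{j≠i}(α_i − α_j))^{−1} mod 13.
  i = 1 (α = 4): (4−1)(4−7)(4−11)(4−9) = 3·(−3)·(−7)·(−5) = −315 ≡ 10, so v_1 = 10^{−1} = 4 (mod 13).
  i = 2 (α = 1): (1−4)(1−7)(1−11)(1−9) = (−3)·(−6)·(−10)·(−8) = 1440 ≡ 10, so v_2 = 10^{−1} = 4 (mod 13).
  i = 3 (α = 7): (7−4)(7−1)(7−11)(7−9) = 3·6·(−4)·(−2) = 144 ≡ 1, so v_3 = 1^{−1} = 1 (mod 13).
  i = 4 (α = 11): (11−4)(11−1)(11−7)(11−9) = 7·10·4·2 = 560 ≡ 1, so v_4 = 1^{−1} = 1 (mod 13).
  i = 5 (α = 9): (9−4)(9−1)(9−7)(9−11) = 5·8·2·(−2) = −160 ≡ 9, so v_5 = 9^{−1} = 3 (mod 13).
  v = [4, 4, 1, 1, 3].
Step 2: syndromes of r = [8, 11, 5, 1, 9] (all sums mod 13).
  S_0 = Σ v_i r_i = 4·8 + 4·11 + 1·5 + 1·1 + 3·9 = 109 ≡ 5.
  S_1 = Σ v_i α_i r_i = 4·4·8 + 4·1·11 + 1·7·5 + 1·11·1 + 3·9·9 = 461 ≡ 6.
  α_i^2 mod 13 = [3, 1, 10, 4, 3].
  S_2 = Σ v_i α_i^2 r_i = 4·3·8 + 4·1·11 + 1·10·5 + 1·4·1 + 3·3·9 = 275 ≡ 2.
  S = (5, 6, 2) ≠ 0, so r is not a codeword (an error is present).
Step 3: locate the error. For a single error e at position i, S_ℓ = v_i·e·α_i^ℓ, so α_err = S_1/S_0.
  S_0^{−1} = 5^{−1} = 8 (mod 13), so α_err = 6·8 = 48 ≡ 9 = α_5. Error position i = 5.
  Consistency check: S_2/S_1 = 2·11 = 22 ≡ 9 = α_err ✓ (single-error assumption holds).
Step 4: error magnitude e = S_0/v_5 = S_0·∏_{j≠5}(α_5 − α_j) = 5·9 = 45 ≡ 6 (mod 13).
Step 5: correct position 5: c_5 = r_5 − e = 9 − 6 ≡ 3 (mod 13). Hence c = [8, 11, 5, 1, 3].
  Check: interpolating c through the α_i gives m(x) = 12 + 12·x (degree < 2) with m(α_i) = c_i for every i, so c is indeed a codeword.


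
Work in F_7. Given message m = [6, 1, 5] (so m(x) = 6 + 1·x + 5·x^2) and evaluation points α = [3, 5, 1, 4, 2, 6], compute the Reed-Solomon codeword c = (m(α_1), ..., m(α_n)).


c = [5, 3, 5, 6, 0, 3]

Message polynomial: m(x) = 6 + 1·x + 5·x^2 (mod 7).
For each evaluation point α_i, compute m(α_i) mod 7:
  α_1 = 3: Horner steps 5 → 2 → 5, so m(3) = 5.
  α_2 = 5: Horner steps 5 → 5 → 3, so m(5) = 3.
  α_3 = 1: Horner steps 5 → 6 → 5, so m(1) = 5.
  α_4 = 4: Horner steps 5 → 0 → 6, so m(4) = 6.
  α_5 = 2: Horner steps 5 → 4 → 0, so m(2) = 0.
  α_6 = 6: Horner steps 5 → 3 → 3, so m(6) = 3.
Codeword c = [5, 3, 5, 6, 0, 3] ∈ F_7^6.


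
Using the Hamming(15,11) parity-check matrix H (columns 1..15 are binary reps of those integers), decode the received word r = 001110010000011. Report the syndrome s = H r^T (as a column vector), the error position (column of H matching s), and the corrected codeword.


s = (1, 0, 1, 1)^T, error position = 11, corrected codeword c = 001110010010011

Compute s = H r^T mod 2 one row at a time:
  s_1 = 1 + 0 + 0 + 0 + 0 + 0 + 1 + 1 = 3 ≡ 1 (mod 2).
  s_2 = 1 + 1 + 0 + 0 + 0 + 0 + 1 + 1 = 4 ≡ 0 (mod 2).
  s_3 = 0 + 1 + 0 + 0 + 0 + 0 + 1 + 1 = 3 ≡ 1 (mod 2).
  s_4 = 0 + 1 + 1 + 0 + 0 + 0 + 0 + 1 = 3 ≡ 1 (mod 2).
s = (1, 0, 1, 1)^T — this equals column 11 of H (binary 1011), so error is at position 11.
Correct: flip bit 11 of r = 001110010000011 to get c = 001110010010011.


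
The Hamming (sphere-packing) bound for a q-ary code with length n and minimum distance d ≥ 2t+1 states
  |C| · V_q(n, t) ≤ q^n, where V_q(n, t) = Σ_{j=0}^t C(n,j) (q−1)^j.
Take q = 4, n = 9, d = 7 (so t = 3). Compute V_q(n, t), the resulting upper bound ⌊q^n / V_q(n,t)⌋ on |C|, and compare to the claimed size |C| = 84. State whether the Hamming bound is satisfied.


V_q(n, t) = 2620, q^n = 262144, Hamming bound = 100, |C| = 84 ≤ bound (satisfied).

Step 1: Compute V_q(n, t) = Σ_{j=0}^3 C(n, j) (q−1)^j.
  j = 0: C(9,0)·(3)^0 = 1·1 = 1.
  j = 1: C(9,1)·(3)^1 = 9·3 = 27.
  j = 2: C(9,2)·(3)^2 = 36·9 = 324.
  j = 3: C(9,3)·(3)^3 = 84·27 = 2268.
  V_q(n, t) = 1 + 27 + 324 + 2268 = 2620.
Step 2: q^n = 4^9 = 262144.
Step 3: Hamming bound ⌊q^n / V_q(n,t)⌋ = ⌊262144/2620⌋ = 100.
Step 4: Compare |C| = 84 to 100: satisfied.
The claimed |C| lies below the Hamming bound.


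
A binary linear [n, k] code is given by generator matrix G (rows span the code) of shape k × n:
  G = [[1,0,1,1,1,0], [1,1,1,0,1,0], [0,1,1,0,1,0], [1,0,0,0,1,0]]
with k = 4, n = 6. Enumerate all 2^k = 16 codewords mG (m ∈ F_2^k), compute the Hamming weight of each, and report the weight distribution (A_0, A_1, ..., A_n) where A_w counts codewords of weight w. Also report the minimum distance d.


Weight distribution: A_0 = 1, A_1 = 2, A_2 = 4, A_3 = 6, A_4 = 3. Minimum distance d = 1.

Enumerate all 2^4 = 16 messages m ∈ F_2^4.
For each, compute codeword c = mG in F_2^6, then tally its weight.
  m = 0000 → c = 000000, weight = 0.
  m = 1000 → c = 101110, weight = 4.
  m = 0100 → c = 111010, weight = 4.
  m = 1100 → c = 010100, weight = 2.
  m = 0010 → c = 011010, weight = 3.
  m = 1010 → c = 110100, weight = 3.
  m = 0110 → c = 100000, weight = 1.
  m = 1110 → c = 001110, weight = 3.
  m = 0001 → c = 100010, weight = 2.
  m = 1001 → c = 001100, weight = 2.
  m = 0101 → c = 011000, weight = 2.
  m = 1101 → c = 110110, weight = 4.
  m = 0011 → c = 111000, weight = 3.
  m = 1011 → c = 010110, weight = 3.
  m = 0111 → c = 000010, weight = 1.
  m = 1111 → c = 101100, weight = 3.
Tally weights:
  weight 0: 1 codewords.
  weight 1: 2 codewords.
  weight 2: 4 codewords.
  weight 3: 6 codewords.
  weight 4: 3 codewords.
Minimum distance d = smallest w > 0 with A_w > 0 = 1.
Sanity: Σ A_w = 16 = 2^4 = 16 ✓.


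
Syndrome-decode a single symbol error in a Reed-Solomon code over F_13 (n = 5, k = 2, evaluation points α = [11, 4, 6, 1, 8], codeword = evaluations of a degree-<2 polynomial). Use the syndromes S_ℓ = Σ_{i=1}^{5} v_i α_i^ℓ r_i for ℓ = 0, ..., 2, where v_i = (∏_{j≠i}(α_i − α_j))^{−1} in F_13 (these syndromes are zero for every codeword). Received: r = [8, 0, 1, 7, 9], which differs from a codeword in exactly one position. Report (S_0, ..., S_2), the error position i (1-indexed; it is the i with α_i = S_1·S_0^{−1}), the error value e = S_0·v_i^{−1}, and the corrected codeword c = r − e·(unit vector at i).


S = (7, 2, 8), error at position 2, error magnitude e = 7, c = [8, 6, 1, 7, 9].

Step 1: column multipliers v_i = (∏_{j≠i}(α_i − α_j))^{−1} mod 13.
  i = 1 (α = 11): (11−4)(11−6)(11−1)(11−8) = 7·5·10·3 = 1050 ≡ 10, so v_1 = 10^{−1} = 4 (mod 13).
  i = 2 (α = 4): (4−11)(4−6)(4−1)(4−8) = (−7)·(−2)·3·(−4) = −168 ≡ 1, so v_2 = 1^{−1} = 1 (mod 13).
  i = 3 (α = 6): (6−11)(6−4)(6−1)(6−8) = (−5)·2·5·(−2) = 100 ≡ 9, so v_3 = 9^{−1} = 3 (mod 13).
  i = 4 (α = 1): (1−11)(1−4)(1−6)(1−8) = (−10)·(−3)·(−5)·(−7) = 1050 ≡ 10, so v_4 = 10^{−1} = 4 (mod 13).
  i = 5 (α = 8): (8−11)(8−4)(8−6)(8−1) = (−3)·4·2·7 = −168 ≡ 1, so v_5 = 1^{−1} = 1 (mod 13).
  v = [4, 1, 3, 4, 1].
Step 2: syndromes of r = [8, 0, 1, 7, 9] (all sums mod 13).
  S_0 = Σ v_i r_i = 4·8 + 1·0 + 3·1 + 4·7 + 1·9 = 72 ≡ 7.
  S_1 = Σ v_i α_i r_i = 4·11·8 + 1·4·0 + 3·6·1 + 4·1·7 + 1·8·9 = 470 ≡ 2.
  α_i^2 mod 13 = [4, 3, 10, 1, 12].
  S_2 = Σ v_i α_i^2 r_i = 4·4·8 + 1·3·0 + 3·10·1 + 4·1·7 + 1·12·9 = 294 ≡ 8.
  S = (7, 2, 8) ≠ 0, so r is not a codeword (an error is present).
Step 3: locate the error. For a single error e at position i, S_ℓ = v_i·e·α_i^ℓ, so α_err = S_1/S_0.
  S_0^{−1} = 7^{−1} = 2 (mod 13), so α_err = 2·2 = 4 ≡ 4 = α_2. Error position i = 2.
  Consistency check: S_2/S_1 = 8·7 = 56 ≡ 4 = α_err ✓ (single-error assumption holds).
Step 4: error magnitude e = S_0/v_2 = S_0·∏_{j≠2}(α_2 − α_j) = 7·1 = 7 ≡ 7 (mod 13).
Step 5: correct position 2: c_2 = r_2 − e = 0 − 7 ≡ 6 (mod 13). Hence c = [8, 6, 1, 7, 9].
  Check: interpolating c through the α_i gives m(x) = 3 + 4·x (degree < 2) with m(α_i) = c_i for every i, so c is indeed a codeword.


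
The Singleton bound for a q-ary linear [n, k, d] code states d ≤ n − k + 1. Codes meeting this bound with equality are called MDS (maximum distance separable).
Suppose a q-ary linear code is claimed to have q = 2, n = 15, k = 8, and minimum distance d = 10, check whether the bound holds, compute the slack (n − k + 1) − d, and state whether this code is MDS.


Singleton RHS = n − k + 1 = 8, slack = -2, bound violated (no such code; not MDS).

Singleton bound: d ≤ n − k + 1.
Here n = 15, k = 8, so n − k + 1 = 8.
Given d = 10, check d ≤ 8: NO.
Slack = (n − k + 1) − d = -2.
The slack is negative: d = 10 exceeds n − k + 1 = 8 by 2, so the Singleton bound is violated and no linear [15, 8, 10]_2 code can exist. In particular it is not MDS (MDS requires d = n − k + 1 exactly).
Description: the claimed parameters are [15, 8, 10]_2; such a code would be impossible (violates the Singleton bound).


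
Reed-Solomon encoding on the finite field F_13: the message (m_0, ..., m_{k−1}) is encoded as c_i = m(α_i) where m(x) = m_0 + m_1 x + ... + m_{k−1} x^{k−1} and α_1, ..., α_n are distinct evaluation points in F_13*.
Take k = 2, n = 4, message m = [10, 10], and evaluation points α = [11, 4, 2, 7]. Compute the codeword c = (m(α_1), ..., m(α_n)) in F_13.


c = [3, 11, 4, 2]

Message polynomial: m(x) = 10 + 10·x (mod 13).
For each evaluation point α_i, compute m(α_i) mod 13:
  α_1 = 11: Horner steps 10 → 3, so m(11) = 3.
  α_2 = 4: Horner steps 10 → 11, so m(4) = 11.
  α_3 = 2: Horner steps 10 → 4, so m(2) = 4.
  α_4 = 7: Horner steps 10 → 2, so m(7) = 2.
Codeword c = [3, 11, 4, 2] ∈ F_13^4.


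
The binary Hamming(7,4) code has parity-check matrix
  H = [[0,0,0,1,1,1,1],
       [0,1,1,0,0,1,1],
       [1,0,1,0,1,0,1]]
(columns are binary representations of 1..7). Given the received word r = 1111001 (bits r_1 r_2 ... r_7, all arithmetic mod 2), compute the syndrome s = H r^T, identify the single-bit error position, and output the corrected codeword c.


s = (0, 1, 1)^T, error position = 3, corrected codeword c = 1101001

Compute s = H r^T mod 2 one row at a time:
  s_1 = 1 + 0 + 0 + 1 = 2 ≡ 0 (mod 2).
  s_2 = 1 + 1 + 0 + 1 = 3 ≡ 1 (mod 2).
  s_3 = 1 + 1 + 0 + 1 = 3 ≡ 1 (mod 2).
s = (0, 1, 1)^T — this equals column 3 of H (binary 011), so error is at position 3.
Correct: flip bit 3 of r = 1111001 to get c = 1101001.


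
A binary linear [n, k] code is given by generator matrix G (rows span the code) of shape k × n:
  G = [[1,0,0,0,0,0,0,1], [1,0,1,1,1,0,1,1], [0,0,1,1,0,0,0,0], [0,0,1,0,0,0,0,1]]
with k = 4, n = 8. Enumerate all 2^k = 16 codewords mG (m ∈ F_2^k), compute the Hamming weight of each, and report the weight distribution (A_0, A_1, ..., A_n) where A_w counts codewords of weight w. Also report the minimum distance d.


Weight distribution: A_0 = 1, A_2 = 7, A_4 = 7, A_6 = 1. Minimum distance d = 2.

Enumerate all 2^4 = 16 messages m ∈ F_2^4.
For each, compute codeword c = mG in F_2^8, then tally its weight.
  m = 0000 → c = 00000000, weight = 0.
  m = 1000 → c = 10000001, weight = 2.
  m = 0100 → c = 10111011, weight = 6.
  m = 1100 → c = 00111010, weight = 4.
  m = 0010 → c = 00110000, weight = 2.
  m = 1010 → c = 10110001, weight = 4.
  m = 0110 → c = 10001011, weight = 4.
  m = 1110 → c = 00001010, weight = 2.
  m = 0001 → c = 00100001, weight = 2.
  m = 1001 → c = 10100000, weight = 2.
  m = 0101 → c = 10011010, weight = 4.
  m = 1101 → c = 00011011, weight = 4.
  m = 0011 → c = 00010001, weight = 2.
  m = 1011 → c = 10010000, weight = 2.
  m = 0111 → c = 10101010, weight = 4.
  m = 1111 → c = 00101011, weight = 4.
Tally weights:
  weight 0: 1 codewords.
  weight 2: 7 codewords.
  weight 4: 7 codewords.
  weight 6: 1 codewords.
Minimum distance d = smallest w > 0 with A_w > 0 = 2.
Sanity: Σ A_w = 16 = 2^4 = 16 ✓.


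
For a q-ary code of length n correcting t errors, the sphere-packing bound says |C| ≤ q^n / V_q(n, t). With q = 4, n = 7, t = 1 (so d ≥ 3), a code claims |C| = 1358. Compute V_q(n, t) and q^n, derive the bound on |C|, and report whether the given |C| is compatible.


V_q(n, t) = 22, q^n = 16384, Hamming bound = 744, |C| = 1358 > bound (violated).

Step 1: Compute V_q(n, t) = Σ_{j=0}^1 C(n, j) (q−1)^j.
  j = 0: C(7,0)·(3)^0 = 1·1 = 1.
  j = 1: C(7,1)·(3)^1 = 7·3 = 21.
  V_q(n, t) = 1 + 21 = 22.
Step 2: q^n = 4^7 = 16384.
Step 3: Hamming bound ⌊q^n / V_q(n,t)⌋ = ⌊16384/22⌋ = 744.
Step 4: Compare |C| = 1358 to 744: violated.
The claimed |C| lies above the Hamming bound, so no 4-ary code of length 7 with d ≥ 3 can have 1358 codewords.


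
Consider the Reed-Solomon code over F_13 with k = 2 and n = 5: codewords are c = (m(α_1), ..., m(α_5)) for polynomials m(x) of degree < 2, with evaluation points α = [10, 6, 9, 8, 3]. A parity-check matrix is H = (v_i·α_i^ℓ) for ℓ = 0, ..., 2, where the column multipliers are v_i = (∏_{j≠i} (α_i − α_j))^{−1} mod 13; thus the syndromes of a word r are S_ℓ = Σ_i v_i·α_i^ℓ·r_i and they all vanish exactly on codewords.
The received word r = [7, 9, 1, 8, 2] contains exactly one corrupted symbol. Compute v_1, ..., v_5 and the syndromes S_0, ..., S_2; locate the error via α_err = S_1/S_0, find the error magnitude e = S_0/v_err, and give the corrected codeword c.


S = (4, 12, 10), error at position 5, error magnitude e = 11, c = [7, 9, 1, 8, 4].

Step 1: column multipliers v_i = (∏_{j≠i}(α_i − α_j))^{−1} mod 13.
  i = 1 (α = 10): (10−6)(10−9)(10−8)(10−3) = 4·1·2·7 = 56 ≡ 4, so v_1 = 4^{−1} = 10 (mod 13).
  i = 2 (α = 6): (6−10)(6−9)(6−8)(6−3) = (−4)·(−3)·(−2)·3 = −72 ≡ 6, so v_2 = 6^{−1} = 11 (mod 13).
  i = 3 (α = 9): (9−10)(9−6)(9−8)(9−3) = (−1)·3·1·6 = −18 ≡ 8, so v_3 = 8^{−1} = 5 (mod 13).
  i = 4 (α = 8): (8−10)(8−6)(8−9)(8−3) = (−2)·2·(−1)·5 = 20 ≡ 7, so v_4 = 7^{−1} = 2 (mod 13).
  i = 5 (α = 3): (3−10)(3−6)(3−9)(3−8) = (−7)·(−3)·(−6)·(−5) = 630 ≡ 6, so v_5 = 6^{−1} = 11 (mod 13).
  v = [10, 11, 5, 2, 11].
Step 2: syndromes of r = [7, 9, 1, 8, 2] (all sums mod 13).
  S_0 = Σ v_i r_i = 10·7 + 11·9 + 5·1 + 2·8 + 11·2 = 212 ≡ 4.
  S_1 = Σ v_i α_i r_i = 10·10·7 + 11·6·9 + 5·9·1 + 2·8·8 + 11·3·2 = 1533 ≡ 12.
  α_i^2 mod 13 = [9, 10, 3, 12, 9].
  S_2 = Σ v_i α_i^2 r_i = 10·9·7 + 11·10·9 + 5·3·1 + 2·12·8 + 11·9·2 = 2025 ≡ 10.
  S = (4, 12, 10) ≠ 0, so r is not a codeword (an error is present).
Step 3: locate the error. For a single error e at position i, S_ℓ = v_i·e·α_i^ℓ, so α_err = S_1/S_0.
  S_0^{−1} = 4^{−1} = 10 (mod 13), so α_err = 12·10 = 120 ≡ 3 = α_5. Error position i = 5.
  Consistency check: S_2/S_1 = 10·12 = 120 ≡ 3 = α_err ✓ (single-error assumption holds).
Step 4: error magnitude e = S_0/v_5 = S_0·∏_{j≠5}(α_5 − α_j) = 4·6 = 24 ≡ 11 (mod 13).
Step 5: correct position 5: c_5 = r_5 − e = 2 − 11 ≡ 4 (mod 13). Hence c = [7, 9, 1, 8, 4].
  Check: interpolating c through the α_i gives m(x) = 12 + 6·x (degree < 2) with m(α_i) = c_i for every i, so c is indeed a codeword.


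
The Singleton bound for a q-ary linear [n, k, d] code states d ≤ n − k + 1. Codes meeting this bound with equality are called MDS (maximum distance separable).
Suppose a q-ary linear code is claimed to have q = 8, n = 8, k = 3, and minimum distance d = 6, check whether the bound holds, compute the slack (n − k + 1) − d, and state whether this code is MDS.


Singleton RHS = n − k + 1 = 6, slack = 0, bound satisfied, MDS.

Singleton bound: d ≤ n − k + 1.
Here n = 8, k = 3, so n − k + 1 = 6.
Given d = 6, check d ≤ 6: YES.
Slack = (n − k + 1) − d = 0.
The code is MDS (slack = 0).
Description: the claimed parameters are [8, 3, 6]_8; such a code would be MDS (meets Singleton bound).


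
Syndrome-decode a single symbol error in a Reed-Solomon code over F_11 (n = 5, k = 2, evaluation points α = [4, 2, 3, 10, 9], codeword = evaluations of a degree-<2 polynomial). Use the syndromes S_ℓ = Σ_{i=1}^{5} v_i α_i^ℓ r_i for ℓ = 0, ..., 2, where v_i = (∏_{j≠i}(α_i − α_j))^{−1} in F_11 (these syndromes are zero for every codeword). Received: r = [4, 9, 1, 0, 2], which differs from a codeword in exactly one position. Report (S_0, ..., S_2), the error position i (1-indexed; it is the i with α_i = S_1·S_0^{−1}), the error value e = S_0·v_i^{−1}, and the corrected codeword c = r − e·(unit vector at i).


S = (6, 10, 2), error at position 5, error magnitude e = 5, c = [4, 9, 1, 0, 8].

Step 1: column multipliers v_i = (∏_{j≠i}(α_i − α_j))^{−1} mod 11.
  i = 1 (α = 4): (4−2)(4−3)(4−10)(4−9) = 2·1·(−6)·(−5) = 60 ≡ 5, so v_1 = 5^{−1} = 9 (mod 11).
  i = 2 (α = 2): (2−4)(2−3)(2−10)(2−9) = (−2)·(−1)·(−8)·(−7) = 112 ≡ 2, so v_2 = 2^{−1} = 6 (mod 11).
  i = 3 (α = 3): (3−4)(3−2)(3−10)(3−9) = (−1)·1·(−7)·(−6) = −42 ≡ 2, so v_3 = 2^{−1} = 6 (mod 11).
  i = 4 (α = 10): (10−4)(10−2)(10−3)(10−9) = 6·8·7·1 = 336 ≡ 6, so v_4 = 6^{−1} = 2 (mod 11).
  i = 5 (α = 9): (9−4)(9−2)(9−3)(9−10) = 5·7·6·(−1) = −210 ≡ 10, so v_5 = 10^{−1} = 10 (mod 11).
  v = [9, 6, 6, 2, 10].
Step 2: syndromes of r = [4, 9, 1, 0, 2] (all sums mod 11).
  S_0 = Σ v_i r_i = 9·4 + 6·9 + 6·1 + 2·0 + 10·2 = 116 ≡ 6.
  S_1 = Σ v_i α_i r_i = 9·4·4 + 6·2·9 + 6·3·1 + 2·10·0 + 10·9·2 = 450 ≡ 10.
  α_i^2 mod 11 = [5, 4, 9, 1, 4].
  S_2 = Σ v_i α_i^2 r_i = 9·5·4 + 6·4·9 + 6·9·1 + 2·1·0 + 10·4·2 = 530 ≡ 2.
  S = (6, 10, 2) ≠ 0, so r is not a codeword (an error is present).
Step 3: locate the error. For a single error e at position i, S_ℓ = v_i·e·α_i^ℓ, so α_err = S_1/S_0.
  S_0^{−1} = 6^{−1} = 2 (mod 11), so α_err = 10·2 = 20 ≡ 9 = α_5. Error position i = 5.
  Consistency check: S_2/S_1 = 2·10 = 20 ≡ 9 = α_err ✓ (single-error assumption holds).
Step 4: error magnitude e = S_0/v_5 = S_0·∏_{j≠5}(α_5 − α_j) = 6·10 = 60 ≡ 5 (mod 11).
Step 5: correct position 5: c_5 = r_5 − e = 2 − 5 ≡ 8 (mod 11). Hence c = [4, 9, 1, 0, 8].
  Check: interpolating c through the α_i gives m(x) = 3 + 3·x (degree < 2) with m(α_i) = c_i for every i, so c is indeed a codeword.


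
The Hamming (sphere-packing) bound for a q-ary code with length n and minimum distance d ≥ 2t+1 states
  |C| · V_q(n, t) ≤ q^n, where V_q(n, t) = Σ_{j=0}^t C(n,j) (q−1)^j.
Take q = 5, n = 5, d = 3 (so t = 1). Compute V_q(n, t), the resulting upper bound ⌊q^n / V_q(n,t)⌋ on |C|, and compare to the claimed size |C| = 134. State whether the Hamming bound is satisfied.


V_q(n, t) = 21, q^n = 3125, Hamming bound = 148, |C| = 134 ≤ bound (satisfied).

Step 1: Compute V_q(n, t) = Σ_{j=0}^1 C(n, j) (q−1)^j.
  j = 0: C(5,0)·(4)^0 = 1·1 = 1.
  j = 1: C(5,1)·(4)^1 = 5·4 = 20.
  V_q(n, t) = 1 + 20 = 21.
Step 2: q^n = 5^5 = 3125.
Step 3: Hamming bound ⌊q^n / V_q(n,t)⌋ = ⌊3125/21⌋ = 148.
Step 4: Compare |C| = 134 to 148: satisfied.
The claimed |C| lies below the Hamming bound.


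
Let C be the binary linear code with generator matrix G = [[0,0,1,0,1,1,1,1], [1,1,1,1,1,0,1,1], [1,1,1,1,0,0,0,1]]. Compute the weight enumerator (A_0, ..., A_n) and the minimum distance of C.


Weight distribution: A_0 = 1, A_2 = 1, A_3 = 1, A_4 = 1, A_5 = 2, A_6 = 1, A_7 = 1. Minimum distance d = 2.

Enumerate all 2^3 = 8 messages m ∈ F_2^3.
For each, compute codeword c = mG in F_2^8, then tally its weight.
  m = 000 → c = 00000000, weight = 0.
  m = 100 → c = 00101111, weight = 5.
  m = 010 → c = 11111011, weight = 7.
  m = 110 → c = 11010100, weight = 4.
  m = 001 → c = 11110001, weight = 5.
  m = 101 → c = 11011110, weight = 6.
  m = 011 → c = 00001010, weight = 2.
  m = 111 → c = 00100101, weight = 3.
Tally weights:
  weight 0: 1 codewords.
  weight 2: 1 codewords.
  weight 3: 1 codewords.
  weight 4: 1 codewords.
  weight 5: 2 codewords.
  weight 6: 1 codewords.
  weight 7: 1 codewords.
Minimum distance d = smallest w > 0 with A_w > 0 = 2.
Sanity: Σ A_w = 8 = 2^3 = 8 ✓.


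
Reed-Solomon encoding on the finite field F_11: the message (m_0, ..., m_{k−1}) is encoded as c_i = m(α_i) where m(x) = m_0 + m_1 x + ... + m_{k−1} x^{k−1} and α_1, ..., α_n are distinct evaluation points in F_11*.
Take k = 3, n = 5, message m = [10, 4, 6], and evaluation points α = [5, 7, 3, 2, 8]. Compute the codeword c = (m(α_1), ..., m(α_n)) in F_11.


c = [4, 2, 10, 9, 8]

Message polynomial: m(x) = 10 + 4·x + 6·x^2 (mod 11).
For each evaluation point α_i, compute m(α_i) mod 11:
  α_1 = 5: Horner steps 6 → 1 → 4, so m(5) = 4.
  α_2 = 7: Horner steps 6 → 2 → 2, so m(7) = 2.
  α_3 = 3: Horner steps 6 → 0 → 10, so m(3) = 10.
  α_4 = 2: Horner steps 6 → 5 → 9, so m(2) = 9.
  α_5 = 8: Horner steps 6 → 8 → 8, so m(8) = 8.
Codeword c = [4, 2, 10, 9, 8] ∈ F_11^5.


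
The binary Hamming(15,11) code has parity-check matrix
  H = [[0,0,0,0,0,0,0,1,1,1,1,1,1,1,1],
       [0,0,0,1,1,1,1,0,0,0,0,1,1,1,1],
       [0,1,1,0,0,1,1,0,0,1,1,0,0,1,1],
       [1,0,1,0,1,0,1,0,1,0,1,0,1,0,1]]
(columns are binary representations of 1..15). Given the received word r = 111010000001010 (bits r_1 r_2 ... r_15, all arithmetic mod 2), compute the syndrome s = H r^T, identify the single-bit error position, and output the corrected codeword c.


s = (0, 1, 1, 1)^T, error position = 7, corrected codeword c = 111010100001010

Compute s = H r^T mod 2 one row at a time:
  s_1 = 0 + 0 + 0 + 0 + 1 + 0 + 1 + 0 = 2 ≡ 0 (mod 2).
  s_2 = 0 + 1 + 0 + 0 + 1 + 0 + 1 + 0 = 3 ≡ 1 (mod 2).
  s_3 = 1 + 1 + 0 + 0 + 0 + 0 + 1 + 0 = 3 ≡ 1 (mod 2).
  s_4 = 1 + 1 + 1 + 0 + 0 + 0 + 0 + 0 = 3 ≡ 1 (mod 2).
s = (0, 1, 1, 1)^T — this equals column 7 of H (binary 0111), so error is at position 7.
Correct: flip bit 7 of r = 111010000001010 to get c = 111010100001010.


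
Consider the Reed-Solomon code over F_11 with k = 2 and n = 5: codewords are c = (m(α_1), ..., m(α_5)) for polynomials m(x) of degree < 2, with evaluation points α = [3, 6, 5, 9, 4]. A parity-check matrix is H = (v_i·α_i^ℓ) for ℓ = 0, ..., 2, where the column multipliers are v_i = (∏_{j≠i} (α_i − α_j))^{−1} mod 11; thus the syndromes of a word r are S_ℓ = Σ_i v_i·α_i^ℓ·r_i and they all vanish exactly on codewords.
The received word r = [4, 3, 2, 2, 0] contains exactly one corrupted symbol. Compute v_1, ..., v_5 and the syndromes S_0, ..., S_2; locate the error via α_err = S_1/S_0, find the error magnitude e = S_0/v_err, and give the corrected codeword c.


S = (9, 1, 5), error at position 3, error magnitude e = 6, c = [4, 3, 7, 2, 0].

Step 1: column multipliers v_i = (∏_{j≠i}(α_i − α_j))^{−1} mod 11.
  i = 1 (α = 3): (3−6)(3−5)(3−9)(3−4) = (−3)·(−2)·(−6)·(−1) = 36 ≡ 3, so v_1 = 3^{−1} = 4 (mod 11).
  i = 2 (α = 6): (6−3)(6−5)(6−9)(6−4) = 3·1·(−3)·2 = −18 ≡ 4, so v_2 = 4^{−1} = 3 (mod 11).
  i = 3 (α = 5): (5−3)(5−6)(5−9)(5−4) = 2·(−1)·(−4)·1 = 8 ≡ 8, so v_3 = 8^{−1} = 7 (mod 11).
  i = 4 (α = 9): (9−3)(9−6)(9−5)(9−4) = 6·3·4·5 = 360 ≡ 8, so v_4 = 8^{−1} = 7 (mod 11).
  i = 5 (α = 4): (4−3)(4−6)(4−5)(4−9) = 1·(−2)·(−1)·(−5) = −10 ≡ 1, so v_5 = 1^{−1} = 1 (mod 11).
  v = [4, 3, 7, 7, 1].
Step 2: syndromes of r = [4, 3, 2, 2, 0] (all sums mod 11).
  S_0 = Σ v_i r_i = 4·4 + 3·3 + 7·2 + 7·2 + 1·0 = 53 ≡ 9.
  S_1 = Σ v_i α_i r_i = 4·3·4 + 3·6·3 + 7·5·2 + 7·9·2 + 1·4·0 = 298 ≡ 1.
  α_i^2 mod 11 = [9, 3, 3, 4, 5].
  S_2 = Σ v_i α_i^2 r_i = 4·9·4 + 3·3·3 + 7·3·2 + 7·4·2 + 1·5·0 = 269 ≡ 5.
  S = (9, 1, 5) ≠ 0, so r is not a codeword (an error is present).
Step 3: locate the error. For a single error e at position i, S_ℓ = v_i·e·α_i^ℓ, so α_err = S_1/S_0.
  S_0^{−1} = 9^{−1} = 5 (mod 11), so α_err = 1·5 = 5 ≡ 5 = α_3. Error position i = 3.
  Consistency check: S_2/S_1 = 5·1 = 5 ≡ 5 = α_err ✓ (single-error assumption holds).
Step 4: error magnitude e = S_0/v_3 = S_0·∏_{j≠3}(α_3 − α_j) = 9·8 = 72 ≡ 6 (mod 11).
Step 5: correct position 3: c_3 = r_3 − e = 2 − 6 ≡ 7 (mod 11). Hence c = [4, 3, 7, 2, 0].
  Check: interpolating c through the α_i gives m(x) = 5 + 7·x (degree < 2) with m(α_i) = c_i for every i, so c is indeed a codeword.


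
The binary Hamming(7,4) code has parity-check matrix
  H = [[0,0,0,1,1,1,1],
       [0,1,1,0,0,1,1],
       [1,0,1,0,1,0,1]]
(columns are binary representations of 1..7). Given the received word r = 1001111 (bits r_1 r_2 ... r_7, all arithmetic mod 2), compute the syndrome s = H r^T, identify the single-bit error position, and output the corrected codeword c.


s = (0, 0, 1)^T, error position = 1, corrected codeword c = 0001111

Compute s = H r^T mod 2 one row at a time:
  s_1 = 1 + 1 + 1 + 1 = 4 ≡ 0 (mod 2).
  s_2 = 0 + 0 + 1 + 1 = 2 ≡ 0 (mod 2).
  s_3 = 1 + 0 + 1 + 1 = 3 ≡ 1 (mod 2).
s = (0, 0, 1)^T — this equals column 1 of H (binary 001), so error is at position 1.
Correct: flip bit 1 of r = 1001111 to get c = 0001111.


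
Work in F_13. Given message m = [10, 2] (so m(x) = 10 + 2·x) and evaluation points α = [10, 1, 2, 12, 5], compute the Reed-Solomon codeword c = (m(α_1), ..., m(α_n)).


c = [4, 12, 1, 8, 7]

Message polynomial: m(x) = 10 + 2·x (mod 13).
For each evaluation point α_i, compute m(α_i) mod 13:
  α_1 = 10: Horner steps 2 → 4, so m(10) = 4.
  α_2 = 1: Horner steps 2 → 12, so m(1) = 12.
  α_3 = 2: Horner steps 2 → 1, so m(2) = 1.
  α_4 = 12: Horner steps 2 → 8, so m(12) = 8.
  α_5 = 5: Horner steps 2 → 7, so m(5) = 7.
Codeword c = [4, 12, 1, 8, 7] ∈ F_13^5.


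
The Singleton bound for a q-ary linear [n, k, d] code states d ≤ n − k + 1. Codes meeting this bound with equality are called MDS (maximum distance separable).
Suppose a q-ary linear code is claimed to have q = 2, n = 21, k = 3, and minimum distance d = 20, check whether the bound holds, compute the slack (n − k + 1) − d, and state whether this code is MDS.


Singleton RHS = n − k + 1 = 19, slack = -1, bound violated (no such code; not MDS).

Singleton bound: d ≤ n − k + 1.
Here n = 21, k = 3, so n − k + 1 = 19.
Given d = 20, check d ≤ 19: NO.
Slack = (n − k + 1) − d = -1.
The slack is negative: d = 20 exceeds n − k + 1 = 19 by 1, so the Singleton bound is violated and no linear [21, 3, 20]_2 code can exist. In particular it is not MDS (MDS requires d = n − k + 1 exactly).
Description: the claimed parameters are [21, 3, 20]_2; such a code would be impossible (violates the Singleton bound).
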